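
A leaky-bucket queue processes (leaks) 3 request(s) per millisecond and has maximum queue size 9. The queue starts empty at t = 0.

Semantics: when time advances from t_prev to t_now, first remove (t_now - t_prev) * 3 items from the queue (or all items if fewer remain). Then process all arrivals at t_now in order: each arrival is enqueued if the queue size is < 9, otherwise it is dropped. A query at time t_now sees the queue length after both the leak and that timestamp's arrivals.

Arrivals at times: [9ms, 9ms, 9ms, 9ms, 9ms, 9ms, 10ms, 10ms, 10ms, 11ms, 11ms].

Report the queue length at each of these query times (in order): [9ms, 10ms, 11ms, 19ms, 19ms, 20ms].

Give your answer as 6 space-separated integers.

Answer: 6 6 5 0 0 0

Derivation:
Queue lengths at query times:
  query t=9ms: backlog = 6
  query t=10ms: backlog = 6
  query t=11ms: backlog = 5
  query t=19ms: backlog = 0
  query t=19ms: backlog = 0
  query t=20ms: backlog = 0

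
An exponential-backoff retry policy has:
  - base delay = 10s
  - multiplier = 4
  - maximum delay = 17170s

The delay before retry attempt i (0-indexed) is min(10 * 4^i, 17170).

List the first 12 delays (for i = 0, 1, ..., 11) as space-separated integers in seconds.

Computing each delay:
  i=0: min(10*4^0, 17170) = 10
  i=1: min(10*4^1, 17170) = 40
  i=2: min(10*4^2, 17170) = 160
  i=3: min(10*4^3, 17170) = 640
  i=4: min(10*4^4, 17170) = 2560
  i=5: min(10*4^5, 17170) = 10240
  i=6: min(10*4^6, 17170) = 17170
  i=7: min(10*4^7, 17170) = 17170
  i=8: min(10*4^8, 17170) = 17170
  i=9: min(10*4^9, 17170) = 17170
  i=10: min(10*4^10, 17170) = 17170
  i=11: min(10*4^11, 17170) = 17170

Answer: 10 40 160 640 2560 10240 17170 17170 17170 17170 17170 17170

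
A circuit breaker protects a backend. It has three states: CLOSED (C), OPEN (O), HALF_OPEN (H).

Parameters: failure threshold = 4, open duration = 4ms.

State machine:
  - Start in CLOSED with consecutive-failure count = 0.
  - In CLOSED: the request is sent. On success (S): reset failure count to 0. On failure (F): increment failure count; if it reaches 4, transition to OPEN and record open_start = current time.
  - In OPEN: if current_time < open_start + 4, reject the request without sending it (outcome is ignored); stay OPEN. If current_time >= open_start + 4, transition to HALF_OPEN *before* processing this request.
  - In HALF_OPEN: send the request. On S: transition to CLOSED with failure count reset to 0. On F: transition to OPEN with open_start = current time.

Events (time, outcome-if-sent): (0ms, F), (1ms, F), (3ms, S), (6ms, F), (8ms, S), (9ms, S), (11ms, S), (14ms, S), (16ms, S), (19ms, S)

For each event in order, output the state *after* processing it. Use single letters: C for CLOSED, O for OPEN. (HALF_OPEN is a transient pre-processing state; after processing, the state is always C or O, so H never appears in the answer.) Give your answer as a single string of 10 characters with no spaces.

Answer: CCCCCCCCCC

Derivation:
State after each event:
  event#1 t=0ms outcome=F: state=CLOSED
  event#2 t=1ms outcome=F: state=CLOSED
  event#3 t=3ms outcome=S: state=CLOSED
  event#4 t=6ms outcome=F: state=CLOSED
  event#5 t=8ms outcome=S: state=CLOSED
  event#6 t=9ms outcome=S: state=CLOSED
  event#7 t=11ms outcome=S: state=CLOSED
  event#8 t=14ms outcome=S: state=CLOSED
  event#9 t=16ms outcome=S: state=CLOSED
  event#10 t=19ms outcome=S: state=CLOSED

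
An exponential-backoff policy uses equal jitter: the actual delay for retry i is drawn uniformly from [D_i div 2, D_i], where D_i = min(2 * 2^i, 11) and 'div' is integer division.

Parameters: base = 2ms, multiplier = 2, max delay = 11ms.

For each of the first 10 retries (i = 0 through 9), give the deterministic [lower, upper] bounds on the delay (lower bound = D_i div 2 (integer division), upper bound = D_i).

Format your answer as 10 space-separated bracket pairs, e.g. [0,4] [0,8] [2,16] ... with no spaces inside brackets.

Computing bounds per retry:
  i=0: D_i=min(2*2^0,11)=2, bounds=[1,2]
  i=1: D_i=min(2*2^1,11)=4, bounds=[2,4]
  i=2: D_i=min(2*2^2,11)=8, bounds=[4,8]
  i=3: D_i=min(2*2^3,11)=11, bounds=[5,11]
  i=4: D_i=min(2*2^4,11)=11, bounds=[5,11]
  i=5: D_i=min(2*2^5,11)=11, bounds=[5,11]
  i=6: D_i=min(2*2^6,11)=11, bounds=[5,11]
  i=7: D_i=min(2*2^7,11)=11, bounds=[5,11]
  i=8: D_i=min(2*2^8,11)=11, bounds=[5,11]
  i=9: D_i=min(2*2^9,11)=11, bounds=[5,11]

Answer: [1,2] [2,4] [4,8] [5,11] [5,11] [5,11] [5,11] [5,11] [5,11] [5,11]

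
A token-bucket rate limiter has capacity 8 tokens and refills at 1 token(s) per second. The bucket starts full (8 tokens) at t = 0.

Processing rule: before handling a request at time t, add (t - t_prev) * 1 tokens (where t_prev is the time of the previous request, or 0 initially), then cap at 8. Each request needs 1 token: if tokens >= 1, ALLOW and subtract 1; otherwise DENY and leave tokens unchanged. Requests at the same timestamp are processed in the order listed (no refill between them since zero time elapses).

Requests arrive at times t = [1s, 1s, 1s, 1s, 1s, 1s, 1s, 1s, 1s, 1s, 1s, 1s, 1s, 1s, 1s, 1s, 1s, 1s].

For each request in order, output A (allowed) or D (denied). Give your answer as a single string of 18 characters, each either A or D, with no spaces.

Simulating step by step:
  req#1 t=1s: ALLOW
  req#2 t=1s: ALLOW
  req#3 t=1s: ALLOW
  req#4 t=1s: ALLOW
  req#5 t=1s: ALLOW
  req#6 t=1s: ALLOW
  req#7 t=1s: ALLOW
  req#8 t=1s: ALLOW
  req#9 t=1s: DENY
  req#10 t=1s: DENY
  req#11 t=1s: DENY
  req#12 t=1s: DENY
  req#13 t=1s: DENY
  req#14 t=1s: DENY
  req#15 t=1s: DENY
  req#16 t=1s: DENY
  req#17 t=1s: DENY
  req#18 t=1s: DENY

Answer: AAAAAAAADDDDDDDDDD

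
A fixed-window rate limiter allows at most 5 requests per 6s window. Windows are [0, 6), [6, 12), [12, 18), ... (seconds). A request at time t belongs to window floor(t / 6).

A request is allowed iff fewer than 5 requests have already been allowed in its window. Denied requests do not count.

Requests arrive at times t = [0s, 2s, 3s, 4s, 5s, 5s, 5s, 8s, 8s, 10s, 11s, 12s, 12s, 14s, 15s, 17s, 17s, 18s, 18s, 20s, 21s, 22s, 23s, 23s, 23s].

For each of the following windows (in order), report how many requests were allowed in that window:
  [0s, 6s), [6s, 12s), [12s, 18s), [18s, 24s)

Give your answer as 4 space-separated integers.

Answer: 5 4 5 5

Derivation:
Processing requests:
  req#1 t=0s (window 0): ALLOW
  req#2 t=2s (window 0): ALLOW
  req#3 t=3s (window 0): ALLOW
  req#4 t=4s (window 0): ALLOW
  req#5 t=5s (window 0): ALLOW
  req#6 t=5s (window 0): DENY
  req#7 t=5s (window 0): DENY
  req#8 t=8s (window 1): ALLOW
  req#9 t=8s (window 1): ALLOW
  req#10 t=10s (window 1): ALLOW
  req#11 t=11s (window 1): ALLOW
  req#12 t=12s (window 2): ALLOW
  req#13 t=12s (window 2): ALLOW
  req#14 t=14s (window 2): ALLOW
  req#15 t=15s (window 2): ALLOW
  req#16 t=17s (window 2): ALLOW
  req#17 t=17s (window 2): DENY
  req#18 t=18s (window 3): ALLOW
  req#19 t=18s (window 3): ALLOW
  req#20 t=20s (window 3): ALLOW
  req#21 t=21s (window 3): ALLOW
  req#22 t=22s (window 3): ALLOW
  req#23 t=23s (window 3): DENY
  req#24 t=23s (window 3): DENY
  req#25 t=23s (window 3): DENY

Allowed counts by window: 5 4 5 5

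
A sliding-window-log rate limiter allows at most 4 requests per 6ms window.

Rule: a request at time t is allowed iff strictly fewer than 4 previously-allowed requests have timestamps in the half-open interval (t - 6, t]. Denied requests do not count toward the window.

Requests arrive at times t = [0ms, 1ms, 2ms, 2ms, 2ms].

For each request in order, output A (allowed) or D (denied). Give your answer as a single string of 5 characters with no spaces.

Answer: AAAAD

Derivation:
Tracking allowed requests in the window:
  req#1 t=0ms: ALLOW
  req#2 t=1ms: ALLOW
  req#3 t=2ms: ALLOW
  req#4 t=2ms: ALLOW
  req#5 t=2ms: DENY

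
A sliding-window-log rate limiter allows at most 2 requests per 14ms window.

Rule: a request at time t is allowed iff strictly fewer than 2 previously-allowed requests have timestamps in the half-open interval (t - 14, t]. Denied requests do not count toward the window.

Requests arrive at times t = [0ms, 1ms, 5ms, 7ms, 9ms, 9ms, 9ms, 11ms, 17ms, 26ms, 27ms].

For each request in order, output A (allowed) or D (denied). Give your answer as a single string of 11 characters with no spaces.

Tracking allowed requests in the window:
  req#1 t=0ms: ALLOW
  req#2 t=1ms: ALLOW
  req#3 t=5ms: DENY
  req#4 t=7ms: DENY
  req#5 t=9ms: DENY
  req#6 t=9ms: DENY
  req#7 t=9ms: DENY
  req#8 t=11ms: DENY
  req#9 t=17ms: ALLOW
  req#10 t=26ms: ALLOW
  req#11 t=27ms: DENY

Answer: AADDDDDDAAD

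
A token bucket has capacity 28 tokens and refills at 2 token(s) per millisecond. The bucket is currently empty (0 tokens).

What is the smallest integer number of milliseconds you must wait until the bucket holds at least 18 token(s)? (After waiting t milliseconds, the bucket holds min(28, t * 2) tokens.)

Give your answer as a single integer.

Need t * 2 >= 18, so t >= 18/2.
Smallest integer t = ceil(18/2) = 9.

Answer: 9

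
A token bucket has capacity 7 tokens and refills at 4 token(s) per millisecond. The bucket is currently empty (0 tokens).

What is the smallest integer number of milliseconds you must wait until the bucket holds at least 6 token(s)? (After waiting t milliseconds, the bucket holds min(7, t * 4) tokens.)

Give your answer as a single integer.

Answer: 2

Derivation:
Need t * 4 >= 6, so t >= 6/4.
Smallest integer t = ceil(6/4) = 2.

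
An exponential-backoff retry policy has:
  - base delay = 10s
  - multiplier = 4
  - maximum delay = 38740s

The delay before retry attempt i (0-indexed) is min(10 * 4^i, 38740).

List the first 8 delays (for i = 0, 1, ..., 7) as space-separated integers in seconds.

Answer: 10 40 160 640 2560 10240 38740 38740

Derivation:
Computing each delay:
  i=0: min(10*4^0, 38740) = 10
  i=1: min(10*4^1, 38740) = 40
  i=2: min(10*4^2, 38740) = 160
  i=3: min(10*4^3, 38740) = 640
  i=4: min(10*4^4, 38740) = 2560
  i=5: min(10*4^5, 38740) = 10240
  i=6: min(10*4^6, 38740) = 38740
  i=7: min(10*4^7, 38740) = 38740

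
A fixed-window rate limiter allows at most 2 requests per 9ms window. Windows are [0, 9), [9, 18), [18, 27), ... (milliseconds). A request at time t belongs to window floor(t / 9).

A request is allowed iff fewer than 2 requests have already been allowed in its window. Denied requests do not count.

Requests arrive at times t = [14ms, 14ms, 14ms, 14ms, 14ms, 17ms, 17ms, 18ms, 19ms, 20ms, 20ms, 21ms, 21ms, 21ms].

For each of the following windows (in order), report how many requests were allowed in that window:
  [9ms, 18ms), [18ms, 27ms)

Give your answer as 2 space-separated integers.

Processing requests:
  req#1 t=14ms (window 1): ALLOW
  req#2 t=14ms (window 1): ALLOW
  req#3 t=14ms (window 1): DENY
  req#4 t=14ms (window 1): DENY
  req#5 t=14ms (window 1): DENY
  req#6 t=17ms (window 1): DENY
  req#7 t=17ms (window 1): DENY
  req#8 t=18ms (window 2): ALLOW
  req#9 t=19ms (window 2): ALLOW
  req#10 t=20ms (window 2): DENY
  req#11 t=20ms (window 2): DENY
  req#12 t=21ms (window 2): DENY
  req#13 t=21ms (window 2): DENY
  req#14 t=21ms (window 2): DENY

Allowed counts by window: 2 2

Answer: 2 2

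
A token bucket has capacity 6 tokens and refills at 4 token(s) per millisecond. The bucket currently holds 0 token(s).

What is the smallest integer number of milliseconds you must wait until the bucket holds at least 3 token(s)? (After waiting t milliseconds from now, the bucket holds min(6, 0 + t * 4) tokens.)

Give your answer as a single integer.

Answer: 1

Derivation:
Need 0 + t * 4 >= 3, so t >= 3/4.
Smallest integer t = ceil(3/4) = 1.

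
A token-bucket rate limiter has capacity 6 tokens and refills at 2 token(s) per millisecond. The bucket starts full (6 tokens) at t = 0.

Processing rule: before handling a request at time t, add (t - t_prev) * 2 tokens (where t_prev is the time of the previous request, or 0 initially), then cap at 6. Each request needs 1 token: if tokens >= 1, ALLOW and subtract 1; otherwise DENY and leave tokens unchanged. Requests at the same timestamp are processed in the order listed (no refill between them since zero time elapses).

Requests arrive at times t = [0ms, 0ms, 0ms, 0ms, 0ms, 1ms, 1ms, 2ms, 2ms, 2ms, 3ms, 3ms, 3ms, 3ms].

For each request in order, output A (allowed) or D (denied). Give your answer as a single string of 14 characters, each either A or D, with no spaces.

Answer: AAAAAAAAAAAADD

Derivation:
Simulating step by step:
  req#1 t=0ms: ALLOW
  req#2 t=0ms: ALLOW
  req#3 t=0ms: ALLOW
  req#4 t=0ms: ALLOW
  req#5 t=0ms: ALLOW
  req#6 t=1ms: ALLOW
  req#7 t=1ms: ALLOW
  req#8 t=2ms: ALLOW
  req#9 t=2ms: ALLOW
  req#10 t=2ms: ALLOW
  req#11 t=3ms: ALLOW
  req#12 t=3ms: ALLOW
  req#13 t=3ms: DENY
  req#14 t=3ms: DENY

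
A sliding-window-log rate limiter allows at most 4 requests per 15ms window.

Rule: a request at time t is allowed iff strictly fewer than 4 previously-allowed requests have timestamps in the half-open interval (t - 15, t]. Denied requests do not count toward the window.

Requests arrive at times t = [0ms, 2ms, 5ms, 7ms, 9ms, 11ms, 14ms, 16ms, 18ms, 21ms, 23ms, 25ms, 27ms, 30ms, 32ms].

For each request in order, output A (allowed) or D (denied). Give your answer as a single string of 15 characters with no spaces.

Answer: AAAADDDAAAADDDA

Derivation:
Tracking allowed requests in the window:
  req#1 t=0ms: ALLOW
  req#2 t=2ms: ALLOW
  req#3 t=5ms: ALLOW
  req#4 t=7ms: ALLOW
  req#5 t=9ms: DENY
  req#6 t=11ms: DENY
  req#7 t=14ms: DENY
  req#8 t=16ms: ALLOW
  req#9 t=18ms: ALLOW
  req#10 t=21ms: ALLOW
  req#11 t=23ms: ALLOW
  req#12 t=25ms: DENY
  req#13 t=27ms: DENY
  req#14 t=30ms: DENY
  req#15 t=32ms: ALLOW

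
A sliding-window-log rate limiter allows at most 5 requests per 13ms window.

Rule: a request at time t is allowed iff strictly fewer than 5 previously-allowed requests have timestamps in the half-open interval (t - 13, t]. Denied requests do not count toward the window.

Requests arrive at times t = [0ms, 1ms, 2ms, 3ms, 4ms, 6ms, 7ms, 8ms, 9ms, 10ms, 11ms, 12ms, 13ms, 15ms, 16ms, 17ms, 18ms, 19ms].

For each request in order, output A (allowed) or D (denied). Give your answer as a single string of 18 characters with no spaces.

Tracking allowed requests in the window:
  req#1 t=0ms: ALLOW
  req#2 t=1ms: ALLOW
  req#3 t=2ms: ALLOW
  req#4 t=3ms: ALLOW
  req#5 t=4ms: ALLOW
  req#6 t=6ms: DENY
  req#7 t=7ms: DENY
  req#8 t=8ms: DENY
  req#9 t=9ms: DENY
  req#10 t=10ms: DENY
  req#11 t=11ms: DENY
  req#12 t=12ms: DENY
  req#13 t=13ms: ALLOW
  req#14 t=15ms: ALLOW
  req#15 t=16ms: ALLOW
  req#16 t=17ms: ALLOW
  req#17 t=18ms: ALLOW
  req#18 t=19ms: DENY

Answer: AAAAADDDDDDDAAAAAD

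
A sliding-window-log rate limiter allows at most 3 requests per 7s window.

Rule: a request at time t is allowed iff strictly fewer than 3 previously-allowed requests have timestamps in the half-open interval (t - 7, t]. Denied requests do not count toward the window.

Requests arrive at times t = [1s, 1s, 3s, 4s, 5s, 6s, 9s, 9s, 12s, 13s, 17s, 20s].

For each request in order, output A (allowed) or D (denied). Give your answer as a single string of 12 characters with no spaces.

Answer: AAADDDAAADAA

Derivation:
Tracking allowed requests in the window:
  req#1 t=1s: ALLOW
  req#2 t=1s: ALLOW
  req#3 t=3s: ALLOW
  req#4 t=4s: DENY
  req#5 t=5s: DENY
  req#6 t=6s: DENY
  req#7 t=9s: ALLOW
  req#8 t=9s: ALLOW
  req#9 t=12s: ALLOW
  req#10 t=13s: DENY
  req#11 t=17s: ALLOW
  req#12 t=20s: ALLOW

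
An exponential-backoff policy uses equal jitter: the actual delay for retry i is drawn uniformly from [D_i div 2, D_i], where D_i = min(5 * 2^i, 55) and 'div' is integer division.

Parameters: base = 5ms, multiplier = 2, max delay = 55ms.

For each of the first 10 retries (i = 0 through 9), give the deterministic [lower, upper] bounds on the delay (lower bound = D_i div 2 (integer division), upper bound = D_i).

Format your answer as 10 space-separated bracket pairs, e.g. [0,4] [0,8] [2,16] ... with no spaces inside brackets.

Answer: [2,5] [5,10] [10,20] [20,40] [27,55] [27,55] [27,55] [27,55] [27,55] [27,55]

Derivation:
Computing bounds per retry:
  i=0: D_i=min(5*2^0,55)=5, bounds=[2,5]
  i=1: D_i=min(5*2^1,55)=10, bounds=[5,10]
  i=2: D_i=min(5*2^2,55)=20, bounds=[10,20]
  i=3: D_i=min(5*2^3,55)=40, bounds=[20,40]
  i=4: D_i=min(5*2^4,55)=55, bounds=[27,55]
  i=5: D_i=min(5*2^5,55)=55, bounds=[27,55]
  i=6: D_i=min(5*2^6,55)=55, bounds=[27,55]
  i=7: D_i=min(5*2^7,55)=55, bounds=[27,55]
  i=8: D_i=min(5*2^8,55)=55, bounds=[27,55]
  i=9: D_i=min(5*2^9,55)=55, bounds=[27,55]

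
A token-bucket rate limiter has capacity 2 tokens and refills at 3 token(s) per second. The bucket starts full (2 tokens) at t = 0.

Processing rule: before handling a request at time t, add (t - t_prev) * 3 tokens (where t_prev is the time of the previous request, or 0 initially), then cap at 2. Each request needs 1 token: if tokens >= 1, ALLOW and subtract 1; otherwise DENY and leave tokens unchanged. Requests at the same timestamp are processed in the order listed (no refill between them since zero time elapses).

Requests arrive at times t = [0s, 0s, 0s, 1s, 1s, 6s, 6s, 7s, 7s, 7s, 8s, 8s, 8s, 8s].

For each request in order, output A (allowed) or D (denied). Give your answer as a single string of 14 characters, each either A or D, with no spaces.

Simulating step by step:
  req#1 t=0s: ALLOW
  req#2 t=0s: ALLOW
  req#3 t=0s: DENY
  req#4 t=1s: ALLOW
  req#5 t=1s: ALLOW
  req#6 t=6s: ALLOW
  req#7 t=6s: ALLOW
  req#8 t=7s: ALLOW
  req#9 t=7s: ALLOW
  req#10 t=7s: DENY
  req#11 t=8s: ALLOW
  req#12 t=8s: ALLOW
  req#13 t=8s: DENY
  req#14 t=8s: DENY

Answer: AADAAAAAADAADD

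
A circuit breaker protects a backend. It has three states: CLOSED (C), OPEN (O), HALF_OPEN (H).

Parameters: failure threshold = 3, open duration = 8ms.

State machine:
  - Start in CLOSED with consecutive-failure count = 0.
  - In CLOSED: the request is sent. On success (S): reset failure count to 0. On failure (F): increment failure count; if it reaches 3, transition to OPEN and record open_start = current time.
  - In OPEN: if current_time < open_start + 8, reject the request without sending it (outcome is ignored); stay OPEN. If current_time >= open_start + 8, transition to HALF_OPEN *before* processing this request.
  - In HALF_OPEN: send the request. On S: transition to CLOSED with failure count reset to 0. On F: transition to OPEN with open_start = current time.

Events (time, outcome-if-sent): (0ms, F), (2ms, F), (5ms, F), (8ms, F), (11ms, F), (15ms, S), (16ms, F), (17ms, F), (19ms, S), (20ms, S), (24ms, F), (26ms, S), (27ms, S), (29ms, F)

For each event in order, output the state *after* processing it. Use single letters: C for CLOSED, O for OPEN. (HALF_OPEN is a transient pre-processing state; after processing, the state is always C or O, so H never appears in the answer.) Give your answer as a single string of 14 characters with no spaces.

State after each event:
  event#1 t=0ms outcome=F: state=CLOSED
  event#2 t=2ms outcome=F: state=CLOSED
  event#3 t=5ms outcome=F: state=OPEN
  event#4 t=8ms outcome=F: state=OPEN
  event#5 t=11ms outcome=F: state=OPEN
  event#6 t=15ms outcome=S: state=CLOSED
  event#7 t=16ms outcome=F: state=CLOSED
  event#8 t=17ms outcome=F: state=CLOSED
  event#9 t=19ms outcome=S: state=CLOSED
  event#10 t=20ms outcome=S: state=CLOSED
  event#11 t=24ms outcome=F: state=CLOSED
  event#12 t=26ms outcome=S: state=CLOSED
  event#13 t=27ms outcome=S: state=CLOSED
  event#14 t=29ms outcome=F: state=CLOSED

Answer: CCOOOCCCCCCCCC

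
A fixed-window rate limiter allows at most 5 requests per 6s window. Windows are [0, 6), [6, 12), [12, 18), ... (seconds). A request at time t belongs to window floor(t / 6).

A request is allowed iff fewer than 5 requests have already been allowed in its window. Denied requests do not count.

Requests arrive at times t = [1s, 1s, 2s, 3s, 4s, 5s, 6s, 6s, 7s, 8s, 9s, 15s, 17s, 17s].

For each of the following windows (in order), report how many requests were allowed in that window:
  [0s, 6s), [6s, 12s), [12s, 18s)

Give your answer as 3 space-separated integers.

Answer: 5 5 3

Derivation:
Processing requests:
  req#1 t=1s (window 0): ALLOW
  req#2 t=1s (window 0): ALLOW
  req#3 t=2s (window 0): ALLOW
  req#4 t=3s (window 0): ALLOW
  req#5 t=4s (window 0): ALLOW
  req#6 t=5s (window 0): DENY
  req#7 t=6s (window 1): ALLOW
  req#8 t=6s (window 1): ALLOW
  req#9 t=7s (window 1): ALLOW
  req#10 t=8s (window 1): ALLOW
  req#11 t=9s (window 1): ALLOW
  req#12 t=15s (window 2): ALLOW
  req#13 t=17s (window 2): ALLOW
  req#14 t=17s (window 2): ALLOW

Allowed counts by window: 5 5 3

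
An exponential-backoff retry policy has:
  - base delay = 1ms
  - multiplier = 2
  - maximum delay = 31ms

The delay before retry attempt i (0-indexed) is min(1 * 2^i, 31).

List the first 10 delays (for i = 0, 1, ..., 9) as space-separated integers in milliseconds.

Computing each delay:
  i=0: min(1*2^0, 31) = 1
  i=1: min(1*2^1, 31) = 2
  i=2: min(1*2^2, 31) = 4
  i=3: min(1*2^3, 31) = 8
  i=4: min(1*2^4, 31) = 16
  i=5: min(1*2^5, 31) = 31
  i=6: min(1*2^6, 31) = 31
  i=7: min(1*2^7, 31) = 31
  i=8: min(1*2^8, 31) = 31
  i=9: min(1*2^9, 31) = 31

Answer: 1 2 4 8 16 31 31 31 31 31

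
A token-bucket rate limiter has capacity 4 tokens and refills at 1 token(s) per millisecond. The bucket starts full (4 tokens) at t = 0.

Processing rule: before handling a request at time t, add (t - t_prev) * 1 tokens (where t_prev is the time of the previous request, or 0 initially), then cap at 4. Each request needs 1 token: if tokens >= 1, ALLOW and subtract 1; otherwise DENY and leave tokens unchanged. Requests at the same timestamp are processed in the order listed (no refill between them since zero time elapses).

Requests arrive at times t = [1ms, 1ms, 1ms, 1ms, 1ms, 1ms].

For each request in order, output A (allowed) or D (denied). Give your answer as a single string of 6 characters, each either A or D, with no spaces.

Answer: AAAADD

Derivation:
Simulating step by step:
  req#1 t=1ms: ALLOW
  req#2 t=1ms: ALLOW
  req#3 t=1ms: ALLOW
  req#4 t=1ms: ALLOW
  req#5 t=1ms: DENY
  req#6 t=1ms: DENY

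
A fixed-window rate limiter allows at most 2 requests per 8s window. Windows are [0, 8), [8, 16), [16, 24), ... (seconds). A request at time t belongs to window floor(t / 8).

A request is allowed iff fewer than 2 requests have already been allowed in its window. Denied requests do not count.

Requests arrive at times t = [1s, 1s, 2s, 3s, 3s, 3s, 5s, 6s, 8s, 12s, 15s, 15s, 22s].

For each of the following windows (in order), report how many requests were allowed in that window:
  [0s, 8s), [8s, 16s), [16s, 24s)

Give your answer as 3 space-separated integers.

Processing requests:
  req#1 t=1s (window 0): ALLOW
  req#2 t=1s (window 0): ALLOW
  req#3 t=2s (window 0): DENY
  req#4 t=3s (window 0): DENY
  req#5 t=3s (window 0): DENY
  req#6 t=3s (window 0): DENY
  req#7 t=5s (window 0): DENY
  req#8 t=6s (window 0): DENY
  req#9 t=8s (window 1): ALLOW
  req#10 t=12s (window 1): ALLOW
  req#11 t=15s (window 1): DENY
  req#12 t=15s (window 1): DENY
  req#13 t=22s (window 2): ALLOW

Allowed counts by window: 2 2 1

Answer: 2 2 1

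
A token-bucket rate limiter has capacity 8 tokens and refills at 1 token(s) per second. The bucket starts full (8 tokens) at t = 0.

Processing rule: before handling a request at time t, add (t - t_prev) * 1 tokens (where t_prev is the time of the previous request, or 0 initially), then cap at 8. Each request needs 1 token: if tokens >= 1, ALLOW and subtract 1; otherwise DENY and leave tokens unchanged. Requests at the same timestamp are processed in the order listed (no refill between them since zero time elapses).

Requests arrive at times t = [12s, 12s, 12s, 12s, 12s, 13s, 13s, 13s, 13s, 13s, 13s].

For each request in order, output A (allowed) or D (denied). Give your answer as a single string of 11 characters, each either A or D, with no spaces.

Answer: AAAAAAAAADD

Derivation:
Simulating step by step:
  req#1 t=12s: ALLOW
  req#2 t=12s: ALLOW
  req#3 t=12s: ALLOW
  req#4 t=12s: ALLOW
  req#5 t=12s: ALLOW
  req#6 t=13s: ALLOW
  req#7 t=13s: ALLOW
  req#8 t=13s: ALLOW
  req#9 t=13s: ALLOW
  req#10 t=13s: DENY
  req#11 t=13s: DENY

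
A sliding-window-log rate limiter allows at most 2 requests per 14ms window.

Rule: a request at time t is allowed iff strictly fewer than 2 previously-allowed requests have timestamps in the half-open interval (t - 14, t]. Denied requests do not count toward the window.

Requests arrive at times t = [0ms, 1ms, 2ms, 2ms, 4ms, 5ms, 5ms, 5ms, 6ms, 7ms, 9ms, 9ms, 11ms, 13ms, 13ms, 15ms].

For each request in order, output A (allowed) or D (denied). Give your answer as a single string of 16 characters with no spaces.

Answer: AADDDDDDDDDDDDDA

Derivation:
Tracking allowed requests in the window:
  req#1 t=0ms: ALLOW
  req#2 t=1ms: ALLOW
  req#3 t=2ms: DENY
  req#4 t=2ms: DENY
  req#5 t=4ms: DENY
  req#6 t=5ms: DENY
  req#7 t=5ms: DENY
  req#8 t=5ms: DENY
  req#9 t=6ms: DENY
  req#10 t=7ms: DENY
  req#11 t=9ms: DENY
  req#12 t=9ms: DENY
  req#13 t=11ms: DENY
  req#14 t=13ms: DENY
  req#15 t=13ms: DENY
  req#16 t=15ms: ALLOW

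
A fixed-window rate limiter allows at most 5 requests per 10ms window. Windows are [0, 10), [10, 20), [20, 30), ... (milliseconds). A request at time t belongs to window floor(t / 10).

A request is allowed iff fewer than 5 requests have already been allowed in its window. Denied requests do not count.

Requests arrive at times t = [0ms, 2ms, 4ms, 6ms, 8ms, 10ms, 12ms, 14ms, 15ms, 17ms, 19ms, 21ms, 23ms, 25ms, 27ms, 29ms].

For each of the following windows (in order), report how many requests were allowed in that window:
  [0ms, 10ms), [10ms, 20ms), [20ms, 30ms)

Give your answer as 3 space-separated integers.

Processing requests:
  req#1 t=0ms (window 0): ALLOW
  req#2 t=2ms (window 0): ALLOW
  req#3 t=4ms (window 0): ALLOW
  req#4 t=6ms (window 0): ALLOW
  req#5 t=8ms (window 0): ALLOW
  req#6 t=10ms (window 1): ALLOW
  req#7 t=12ms (window 1): ALLOW
  req#8 t=14ms (window 1): ALLOW
  req#9 t=15ms (window 1): ALLOW
  req#10 t=17ms (window 1): ALLOW
  req#11 t=19ms (window 1): DENY
  req#12 t=21ms (window 2): ALLOW
  req#13 t=23ms (window 2): ALLOW
  req#14 t=25ms (window 2): ALLOW
  req#15 t=27ms (window 2): ALLOW
  req#16 t=29ms (window 2): ALLOW

Allowed counts by window: 5 5 5

Answer: 5 5 5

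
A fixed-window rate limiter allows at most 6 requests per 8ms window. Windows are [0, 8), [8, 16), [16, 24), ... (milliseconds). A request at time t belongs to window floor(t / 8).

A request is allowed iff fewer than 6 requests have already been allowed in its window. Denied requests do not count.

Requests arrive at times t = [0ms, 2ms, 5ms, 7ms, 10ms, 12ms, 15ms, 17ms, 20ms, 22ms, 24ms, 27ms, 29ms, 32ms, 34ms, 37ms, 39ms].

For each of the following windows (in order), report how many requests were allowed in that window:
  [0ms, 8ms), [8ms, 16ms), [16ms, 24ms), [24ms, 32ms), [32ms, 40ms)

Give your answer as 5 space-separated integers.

Processing requests:
  req#1 t=0ms (window 0): ALLOW
  req#2 t=2ms (window 0): ALLOW
  req#3 t=5ms (window 0): ALLOW
  req#4 t=7ms (window 0): ALLOW
  req#5 t=10ms (window 1): ALLOW
  req#6 t=12ms (window 1): ALLOW
  req#7 t=15ms (window 1): ALLOW
  req#8 t=17ms (window 2): ALLOW
  req#9 t=20ms (window 2): ALLOW
  req#10 t=22ms (window 2): ALLOW
  req#11 t=24ms (window 3): ALLOW
  req#12 t=27ms (window 3): ALLOW
  req#13 t=29ms (window 3): ALLOW
  req#14 t=32ms (window 4): ALLOW
  req#15 t=34ms (window 4): ALLOW
  req#16 t=37ms (window 4): ALLOW
  req#17 t=39ms (window 4): ALLOW

Allowed counts by window: 4 3 3 3 4

Answer: 4 3 3 3 4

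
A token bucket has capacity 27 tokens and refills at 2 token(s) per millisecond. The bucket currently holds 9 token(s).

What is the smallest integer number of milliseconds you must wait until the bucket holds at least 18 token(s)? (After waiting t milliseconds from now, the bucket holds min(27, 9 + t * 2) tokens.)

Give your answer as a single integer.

Need 9 + t * 2 >= 18, so t >= 9/2.
Smallest integer t = ceil(9/2) = 5.

Answer: 5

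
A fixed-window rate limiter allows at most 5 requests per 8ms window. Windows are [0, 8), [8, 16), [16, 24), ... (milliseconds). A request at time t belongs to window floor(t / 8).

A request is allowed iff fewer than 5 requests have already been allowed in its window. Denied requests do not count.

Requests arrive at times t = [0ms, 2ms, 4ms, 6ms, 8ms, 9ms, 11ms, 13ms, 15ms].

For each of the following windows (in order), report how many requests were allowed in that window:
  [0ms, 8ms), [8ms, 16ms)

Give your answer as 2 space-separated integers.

Answer: 4 5

Derivation:
Processing requests:
  req#1 t=0ms (window 0): ALLOW
  req#2 t=2ms (window 0): ALLOW
  req#3 t=4ms (window 0): ALLOW
  req#4 t=6ms (window 0): ALLOW
  req#5 t=8ms (window 1): ALLOW
  req#6 t=9ms (window 1): ALLOW
  req#7 t=11ms (window 1): ALLOW
  req#8 t=13ms (window 1): ALLOW
  req#9 t=15ms (window 1): ALLOW

Allowed counts by window: 4 5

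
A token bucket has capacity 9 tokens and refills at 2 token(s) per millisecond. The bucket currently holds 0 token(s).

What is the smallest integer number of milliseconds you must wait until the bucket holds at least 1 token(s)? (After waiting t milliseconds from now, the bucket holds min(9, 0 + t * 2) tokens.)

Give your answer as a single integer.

Answer: 1

Derivation:
Need 0 + t * 2 >= 1, so t >= 1/2.
Smallest integer t = ceil(1/2) = 1.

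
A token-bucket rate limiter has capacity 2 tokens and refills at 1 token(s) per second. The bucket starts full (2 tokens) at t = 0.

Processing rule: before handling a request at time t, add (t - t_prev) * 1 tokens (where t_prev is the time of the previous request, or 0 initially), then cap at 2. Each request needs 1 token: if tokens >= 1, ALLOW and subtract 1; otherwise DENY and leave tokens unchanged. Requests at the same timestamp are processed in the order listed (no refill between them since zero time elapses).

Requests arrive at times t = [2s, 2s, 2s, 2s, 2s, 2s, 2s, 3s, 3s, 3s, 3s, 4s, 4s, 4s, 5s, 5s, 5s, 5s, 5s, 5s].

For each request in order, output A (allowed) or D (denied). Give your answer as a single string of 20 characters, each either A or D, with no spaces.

Simulating step by step:
  req#1 t=2s: ALLOW
  req#2 t=2s: ALLOW
  req#3 t=2s: DENY
  req#4 t=2s: DENY
  req#5 t=2s: DENY
  req#6 t=2s: DENY
  req#7 t=2s: DENY
  req#8 t=3s: ALLOW
  req#9 t=3s: DENY
  req#10 t=3s: DENY
  req#11 t=3s: DENY
  req#12 t=4s: ALLOW
  req#13 t=4s: DENY
  req#14 t=4s: DENY
  req#15 t=5s: ALLOW
  req#16 t=5s: DENY
  req#17 t=5s: DENY
  req#18 t=5s: DENY
  req#19 t=5s: DENY
  req#20 t=5s: DENY

Answer: AADDDDDADDDADDADDDDD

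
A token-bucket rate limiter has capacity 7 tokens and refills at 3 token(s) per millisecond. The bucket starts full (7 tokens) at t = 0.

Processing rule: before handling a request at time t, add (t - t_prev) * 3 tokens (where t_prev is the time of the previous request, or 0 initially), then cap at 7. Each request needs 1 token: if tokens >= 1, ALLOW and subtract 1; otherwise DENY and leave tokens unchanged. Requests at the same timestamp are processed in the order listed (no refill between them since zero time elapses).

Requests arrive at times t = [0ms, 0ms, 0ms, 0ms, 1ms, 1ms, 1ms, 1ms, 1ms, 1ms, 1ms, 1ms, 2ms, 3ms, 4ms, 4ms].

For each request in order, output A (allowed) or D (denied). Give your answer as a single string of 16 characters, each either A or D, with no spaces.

Answer: AAAAAAAAAADDAAAA

Derivation:
Simulating step by step:
  req#1 t=0ms: ALLOW
  req#2 t=0ms: ALLOW
  req#3 t=0ms: ALLOW
  req#4 t=0ms: ALLOW
  req#5 t=1ms: ALLOW
  req#6 t=1ms: ALLOW
  req#7 t=1ms: ALLOW
  req#8 t=1ms: ALLOW
  req#9 t=1ms: ALLOW
  req#10 t=1ms: ALLOW
  req#11 t=1ms: DENY
  req#12 t=1ms: DENY
  req#13 t=2ms: ALLOW
  req#14 t=3ms: ALLOW
  req#15 t=4ms: ALLOW
  req#16 t=4ms: ALLOW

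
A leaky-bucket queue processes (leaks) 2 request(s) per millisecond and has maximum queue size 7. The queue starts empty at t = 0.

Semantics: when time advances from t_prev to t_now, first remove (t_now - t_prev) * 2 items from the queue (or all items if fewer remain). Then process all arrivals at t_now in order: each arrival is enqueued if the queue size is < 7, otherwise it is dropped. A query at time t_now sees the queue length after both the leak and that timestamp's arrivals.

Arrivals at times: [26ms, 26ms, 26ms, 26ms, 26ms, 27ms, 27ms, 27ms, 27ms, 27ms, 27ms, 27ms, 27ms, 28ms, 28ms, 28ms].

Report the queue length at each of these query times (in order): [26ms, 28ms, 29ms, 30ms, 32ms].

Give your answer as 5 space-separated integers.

Queue lengths at query times:
  query t=26ms: backlog = 5
  query t=28ms: backlog = 7
  query t=29ms: backlog = 5
  query t=30ms: backlog = 3
  query t=32ms: backlog = 0

Answer: 5 7 5 3 0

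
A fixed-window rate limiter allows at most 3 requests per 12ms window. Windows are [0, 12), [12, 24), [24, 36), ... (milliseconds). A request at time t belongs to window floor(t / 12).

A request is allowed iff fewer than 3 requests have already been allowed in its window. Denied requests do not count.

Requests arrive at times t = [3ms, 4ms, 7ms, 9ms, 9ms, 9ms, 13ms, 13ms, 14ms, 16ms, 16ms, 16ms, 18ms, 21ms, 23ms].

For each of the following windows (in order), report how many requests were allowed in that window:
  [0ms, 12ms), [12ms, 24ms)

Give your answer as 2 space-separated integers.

Processing requests:
  req#1 t=3ms (window 0): ALLOW
  req#2 t=4ms (window 0): ALLOW
  req#3 t=7ms (window 0): ALLOW
  req#4 t=9ms (window 0): DENY
  req#5 t=9ms (window 0): DENY
  req#6 t=9ms (window 0): DENY
  req#7 t=13ms (window 1): ALLOW
  req#8 t=13ms (window 1): ALLOW
  req#9 t=14ms (window 1): ALLOW
  req#10 t=16ms (window 1): DENY
  req#11 t=16ms (window 1): DENY
  req#12 t=16ms (window 1): DENY
  req#13 t=18ms (window 1): DENY
  req#14 t=21ms (window 1): DENY
  req#15 t=23ms (window 1): DENY

Allowed counts by window: 3 3

Answer: 3 3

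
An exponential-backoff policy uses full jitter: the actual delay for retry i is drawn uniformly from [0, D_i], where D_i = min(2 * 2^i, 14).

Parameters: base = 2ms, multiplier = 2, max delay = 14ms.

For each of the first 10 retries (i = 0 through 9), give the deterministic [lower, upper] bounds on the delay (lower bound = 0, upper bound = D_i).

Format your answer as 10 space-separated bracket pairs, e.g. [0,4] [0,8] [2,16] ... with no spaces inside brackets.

Computing bounds per retry:
  i=0: D_i=min(2*2^0,14)=2, bounds=[0,2]
  i=1: D_i=min(2*2^1,14)=4, bounds=[0,4]
  i=2: D_i=min(2*2^2,14)=8, bounds=[0,8]
  i=3: D_i=min(2*2^3,14)=14, bounds=[0,14]
  i=4: D_i=min(2*2^4,14)=14, bounds=[0,14]
  i=5: D_i=min(2*2^5,14)=14, bounds=[0,14]
  i=6: D_i=min(2*2^6,14)=14, bounds=[0,14]
  i=7: D_i=min(2*2^7,14)=14, bounds=[0,14]
  i=8: D_i=min(2*2^8,14)=14, bounds=[0,14]
  i=9: D_i=min(2*2^9,14)=14, bounds=[0,14]

Answer: [0,2] [0,4] [0,8] [0,14] [0,14] [0,14] [0,14] [0,14] [0,14] [0,14]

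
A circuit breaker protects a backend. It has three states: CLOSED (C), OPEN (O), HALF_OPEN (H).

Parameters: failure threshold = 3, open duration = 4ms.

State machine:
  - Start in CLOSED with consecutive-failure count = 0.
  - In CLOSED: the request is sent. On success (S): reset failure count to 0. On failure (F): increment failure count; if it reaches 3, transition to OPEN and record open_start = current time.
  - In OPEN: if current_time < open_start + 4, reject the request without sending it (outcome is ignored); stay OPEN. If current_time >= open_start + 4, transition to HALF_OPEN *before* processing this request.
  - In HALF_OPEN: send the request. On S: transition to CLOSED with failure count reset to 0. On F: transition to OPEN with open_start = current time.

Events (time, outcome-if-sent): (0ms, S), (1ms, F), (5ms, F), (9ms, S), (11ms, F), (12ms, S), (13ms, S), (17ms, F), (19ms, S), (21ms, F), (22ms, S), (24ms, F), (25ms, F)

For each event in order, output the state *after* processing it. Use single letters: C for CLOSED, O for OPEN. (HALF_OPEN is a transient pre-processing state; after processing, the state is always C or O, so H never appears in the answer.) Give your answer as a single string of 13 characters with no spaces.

State after each event:
  event#1 t=0ms outcome=S: state=CLOSED
  event#2 t=1ms outcome=F: state=CLOSED
  event#3 t=5ms outcome=F: state=CLOSED
  event#4 t=9ms outcome=S: state=CLOSED
  event#5 t=11ms outcome=F: state=CLOSED
  event#6 t=12ms outcome=S: state=CLOSED
  event#7 t=13ms outcome=S: state=CLOSED
  event#8 t=17ms outcome=F: state=CLOSED
  event#9 t=19ms outcome=S: state=CLOSED
  event#10 t=21ms outcome=F: state=CLOSED
  event#11 t=22ms outcome=S: state=CLOSED
  event#12 t=24ms outcome=F: state=CLOSED
  event#13 t=25ms outcome=F: state=CLOSED

Answer: CCCCCCCCCCCCC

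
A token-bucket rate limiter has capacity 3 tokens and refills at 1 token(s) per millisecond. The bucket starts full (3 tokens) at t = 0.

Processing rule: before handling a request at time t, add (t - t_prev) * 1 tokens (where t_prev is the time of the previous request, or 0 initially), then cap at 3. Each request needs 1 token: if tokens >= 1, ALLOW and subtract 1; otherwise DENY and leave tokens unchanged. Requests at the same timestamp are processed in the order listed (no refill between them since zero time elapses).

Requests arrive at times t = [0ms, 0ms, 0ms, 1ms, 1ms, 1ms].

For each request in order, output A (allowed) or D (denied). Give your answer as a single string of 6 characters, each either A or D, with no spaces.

Answer: AAAADD

Derivation:
Simulating step by step:
  req#1 t=0ms: ALLOW
  req#2 t=0ms: ALLOW
  req#3 t=0ms: ALLOW
  req#4 t=1ms: ALLOW
  req#5 t=1ms: DENY
  req#6 t=1ms: DENY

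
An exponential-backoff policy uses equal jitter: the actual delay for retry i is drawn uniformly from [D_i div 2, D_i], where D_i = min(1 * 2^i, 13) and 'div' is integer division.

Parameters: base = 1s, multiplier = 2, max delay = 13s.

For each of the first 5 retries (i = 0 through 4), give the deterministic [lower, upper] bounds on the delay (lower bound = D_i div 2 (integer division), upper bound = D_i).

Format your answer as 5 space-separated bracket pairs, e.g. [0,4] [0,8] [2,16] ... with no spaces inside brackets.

Computing bounds per retry:
  i=0: D_i=min(1*2^0,13)=1, bounds=[0,1]
  i=1: D_i=min(1*2^1,13)=2, bounds=[1,2]
  i=2: D_i=min(1*2^2,13)=4, bounds=[2,4]
  i=3: D_i=min(1*2^3,13)=8, bounds=[4,8]
  i=4: D_i=min(1*2^4,13)=13, bounds=[6,13]

Answer: [0,1] [1,2] [2,4] [4,8] [6,13]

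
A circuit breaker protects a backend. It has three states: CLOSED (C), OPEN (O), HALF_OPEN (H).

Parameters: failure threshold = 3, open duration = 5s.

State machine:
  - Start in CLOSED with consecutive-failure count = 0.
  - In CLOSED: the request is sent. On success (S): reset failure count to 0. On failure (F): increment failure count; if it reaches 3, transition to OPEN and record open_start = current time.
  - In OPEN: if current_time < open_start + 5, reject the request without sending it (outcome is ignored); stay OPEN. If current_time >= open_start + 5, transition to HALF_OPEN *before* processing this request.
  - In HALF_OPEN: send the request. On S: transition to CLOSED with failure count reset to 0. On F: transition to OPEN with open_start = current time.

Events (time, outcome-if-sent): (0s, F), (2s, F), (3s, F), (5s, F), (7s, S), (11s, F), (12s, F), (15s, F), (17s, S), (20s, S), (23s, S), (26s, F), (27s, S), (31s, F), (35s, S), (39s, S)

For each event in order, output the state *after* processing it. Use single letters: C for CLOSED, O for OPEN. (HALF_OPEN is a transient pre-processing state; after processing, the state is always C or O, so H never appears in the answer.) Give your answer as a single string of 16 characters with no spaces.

State after each event:
  event#1 t=0s outcome=F: state=CLOSED
  event#2 t=2s outcome=F: state=CLOSED
  event#3 t=3s outcome=F: state=OPEN
  event#4 t=5s outcome=F: state=OPEN
  event#5 t=7s outcome=S: state=OPEN
  event#6 t=11s outcome=F: state=OPEN
  event#7 t=12s outcome=F: state=OPEN
  event#8 t=15s outcome=F: state=OPEN
  event#9 t=17s outcome=S: state=CLOSED
  event#10 t=20s outcome=S: state=CLOSED
  event#11 t=23s outcome=S: state=CLOSED
  event#12 t=26s outcome=F: state=CLOSED
  event#13 t=27s outcome=S: state=CLOSED
  event#14 t=31s outcome=F: state=CLOSED
  event#15 t=35s outcome=S: state=CLOSED
  event#16 t=39s outcome=S: state=CLOSED

Answer: CCOOOOOOCCCCCCCC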